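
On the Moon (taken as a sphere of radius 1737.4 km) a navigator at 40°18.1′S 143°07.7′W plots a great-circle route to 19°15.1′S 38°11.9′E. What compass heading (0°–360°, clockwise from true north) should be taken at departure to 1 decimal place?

181.5°

Δλ = -178.673° = -3.1184 rad.
y = sin Δλ · cos φ₂ = (-0.0232)(0.9441) = -0.0219
x = cos φ₁ sin φ₂ − sin φ₁ cos φ₂ cos Δλ = (0.7626)(-0.3297) − (-0.6468)(0.9441)(-0.9997) = -0.8619
θ = atan2(y, x) = -178.55°; adding 360° gives 181.5°.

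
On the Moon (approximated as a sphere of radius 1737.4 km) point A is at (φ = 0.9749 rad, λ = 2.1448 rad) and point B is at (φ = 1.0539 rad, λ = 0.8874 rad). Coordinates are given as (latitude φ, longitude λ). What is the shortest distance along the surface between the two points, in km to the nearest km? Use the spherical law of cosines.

1103 km

Let φ₁ = 0.9749 rad, φ₂ = 1.0539 rad, and Δλ = -1.2574 rad.
cos c = sin φ₁ sin φ₂ + cos φ₁ cos φ₂ cos Δλ = (0.8276)(0.8694) + (0.5613)(0.4942)(0.3083) = 0.80503,
so c = arccos(0.80503) = 0.63507 rad.
Distance = R·c = 1737.4 × 0.6351 ≈ 1103 km.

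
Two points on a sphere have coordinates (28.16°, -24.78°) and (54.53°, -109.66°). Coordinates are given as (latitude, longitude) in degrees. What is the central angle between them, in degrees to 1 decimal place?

Let φ₁ = 0.4915 rad, φ₂ = 0.9517 rad, and Δλ = -1.4814 rad.
Haversine: a = sin²(Δφ/2) + cos φ₁ cos φ₂ sin²(Δλ/2) = 0.0520 + (0.8816)(0.5803)(0.4554) = 0.28500.
Central angle c = 2·arcsin(√a) = 1.12629 rad.
So the angular separation is 64.5°.

64.5°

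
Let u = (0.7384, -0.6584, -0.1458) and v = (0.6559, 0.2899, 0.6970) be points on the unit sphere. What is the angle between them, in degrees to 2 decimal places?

78.94°

u·v = 0.1918; |u| = 1.0000, |v| = 1.0000.
cos θ = (u·v)/(|u||v|) = 0.1918, so θ = 78.94°.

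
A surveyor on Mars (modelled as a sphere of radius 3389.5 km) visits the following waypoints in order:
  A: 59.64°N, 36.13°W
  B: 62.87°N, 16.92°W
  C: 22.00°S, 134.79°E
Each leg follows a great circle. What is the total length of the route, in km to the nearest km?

Leg A→B: central angle 0.1700 rad, distance 576.4 km.
Leg B→C: central angle 2.3542 rad, distance 7979.6 km.
Total: 576.4 + 7979.6 ≈ 8556 km.

8556 km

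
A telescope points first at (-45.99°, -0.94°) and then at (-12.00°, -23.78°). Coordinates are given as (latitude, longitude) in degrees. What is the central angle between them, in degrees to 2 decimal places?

With latitudes φ₁ = -45.990°, φ₂ = -12.000° and longitude difference Δλ = -22.840°:
Haversine: a = sin²(Δφ/2) + cos φ₁ cos φ₂ sin²(Δλ/2) = 0.0854 + (0.6948)(0.9781)(0.0392) = 0.11208.
Central angle c = 2·arcsin(√a) = 0.68274 rad.
So the angular separation is 39.12°.

39.12°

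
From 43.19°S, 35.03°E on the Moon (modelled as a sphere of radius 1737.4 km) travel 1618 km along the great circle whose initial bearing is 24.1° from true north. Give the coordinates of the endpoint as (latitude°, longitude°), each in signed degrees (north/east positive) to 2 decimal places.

7.21°, 54.31°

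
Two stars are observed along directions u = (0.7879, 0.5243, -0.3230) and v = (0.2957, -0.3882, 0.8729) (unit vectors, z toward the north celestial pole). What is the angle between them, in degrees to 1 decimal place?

u·v = -0.2525; |u| = 1.0000, |v| = 1.0000.
cos θ = (u·v)/(|u||v|) = -0.2525, so θ = 104.6°.

104.6°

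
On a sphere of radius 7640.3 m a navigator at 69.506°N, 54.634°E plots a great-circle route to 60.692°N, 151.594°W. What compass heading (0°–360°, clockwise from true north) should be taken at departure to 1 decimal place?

With φ₁ = 1.2131, φ₂ = 1.0593, Δλ = 2.6838 rad, the forward-azimuth formula gives
θ = atan2( sin Δλ cos φ₂ , cos φ₁ sin φ₂ − sin φ₁ cos φ₂ cos Δλ ) = atan2(0.2163, 0.7166) = 16.80°.
So the initial bearing is 16.8°.

16.8°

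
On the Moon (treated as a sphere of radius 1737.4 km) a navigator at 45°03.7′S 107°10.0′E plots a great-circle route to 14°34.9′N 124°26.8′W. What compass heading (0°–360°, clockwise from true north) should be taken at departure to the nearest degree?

108°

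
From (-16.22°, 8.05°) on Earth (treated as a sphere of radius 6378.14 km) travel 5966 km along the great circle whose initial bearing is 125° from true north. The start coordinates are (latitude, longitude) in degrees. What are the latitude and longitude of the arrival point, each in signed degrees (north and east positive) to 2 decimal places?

-37.52°, 64.27°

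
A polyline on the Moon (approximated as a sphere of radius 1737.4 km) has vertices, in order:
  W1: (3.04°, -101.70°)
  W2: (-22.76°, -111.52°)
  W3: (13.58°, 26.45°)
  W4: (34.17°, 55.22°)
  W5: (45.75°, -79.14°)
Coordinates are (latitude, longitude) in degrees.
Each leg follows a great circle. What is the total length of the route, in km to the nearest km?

Leg W1→W2: central angle 0.4804 rad, distance 834.6 km.
Leg W2→W3: central angle 2.4290 rad, distance 4220.1 km.
Leg W3→W4: central angle 0.5793 rad, distance 1006.5 km.
Leg W4→W5: central angle 1.5721 rad, distance 2731.4 km.
Total: 834.6 + 4220.1 + 1006.5 + 2731.4 ≈ 8793 km.

8793 km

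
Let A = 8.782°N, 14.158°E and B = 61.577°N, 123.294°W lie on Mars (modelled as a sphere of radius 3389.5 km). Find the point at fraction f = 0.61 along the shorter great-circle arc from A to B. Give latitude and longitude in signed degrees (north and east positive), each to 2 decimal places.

63.84°, -27.28°

The central angle between A and B is δ = 1.7847 rad.
With f = 0.61, the slerp weights are sin((1−f)δ)/sin δ = 0.6561 and sin(fδ)/sin δ = 0.9067.
Weighted sum of the unit vectors: (0.6561)·(0.9583,0.2417,0.1527) + (0.9067)·(-0.2613,-0.3979,0.8795) = (0.3918, -0.2021, 0.8976).
Converting back: φ = atan2(z, √(x²+y²)) = 63.84°, λ = atan2(y, x) = -27.28°.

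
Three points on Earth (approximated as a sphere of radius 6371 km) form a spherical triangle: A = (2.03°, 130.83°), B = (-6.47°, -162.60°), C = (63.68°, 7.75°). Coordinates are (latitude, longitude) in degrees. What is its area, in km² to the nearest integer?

71268998 km²

Side lengths (central angles): a = 2.1357, b = 1.7825, c = 1.1692 rad; semiperimeter s = 2.5437.
By l'Huilier's theorem, tan(E/4) = √[tan(s/2) tan((s−a)/2) tan((s−b)/2) tan((s−c)/2)], giving spherical excess E = 1.7558 rad.
Area = E·R² = 1.7558 × (6371)² ≈ 71268998 km².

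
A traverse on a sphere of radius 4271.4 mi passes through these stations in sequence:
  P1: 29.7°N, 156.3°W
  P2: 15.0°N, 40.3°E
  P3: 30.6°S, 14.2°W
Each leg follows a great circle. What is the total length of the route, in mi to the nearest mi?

Leg P1→P2: central angle 2.3129 rad, distance 9879.3 mi.
Leg P2→P3: central angle 1.2121 rad, distance 5177.4 mi.
Total: 9879.3 + 5177.4 ≈ 15057 mi.

15057 mi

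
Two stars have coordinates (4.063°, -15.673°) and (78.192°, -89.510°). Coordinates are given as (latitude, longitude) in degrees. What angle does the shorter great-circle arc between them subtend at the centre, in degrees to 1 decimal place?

82.8°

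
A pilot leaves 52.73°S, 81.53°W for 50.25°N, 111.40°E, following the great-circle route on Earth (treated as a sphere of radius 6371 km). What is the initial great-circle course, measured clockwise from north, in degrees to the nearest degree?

258°

Δλ = -167.070° = -2.9159 rad.
y = sin Δλ · cos φ₂ = (-0.2238)(0.6394) = -0.1431
x = cos φ₁ sin φ₂ − sin φ₁ cos φ₂ cos Δλ = (0.6056)(0.7688) − (-0.7958)(0.6394)(-0.9746) = -0.0304
θ = atan2(y, x) = -101.98°; adding 360° gives 258°.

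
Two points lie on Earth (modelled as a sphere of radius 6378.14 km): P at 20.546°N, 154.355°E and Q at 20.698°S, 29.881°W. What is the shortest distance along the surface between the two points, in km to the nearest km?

19596 km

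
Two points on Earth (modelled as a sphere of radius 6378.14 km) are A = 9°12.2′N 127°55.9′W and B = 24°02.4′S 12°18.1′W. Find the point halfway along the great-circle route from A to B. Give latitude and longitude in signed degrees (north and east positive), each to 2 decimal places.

Central angle δ = 2.0433 rad. Interpolating on the sphere with fraction f = 0.5:
P = [sin((1−f)δ)·A + sin(fδ)·B] / sin δ = 0.9579·A + 0.9579·B in Cartesian coordinates,
giving P = (0.2735, -0.9322, -0.2370), i.e. latitude -13.71°, longitude -73.65°.

-13.71°, -73.65°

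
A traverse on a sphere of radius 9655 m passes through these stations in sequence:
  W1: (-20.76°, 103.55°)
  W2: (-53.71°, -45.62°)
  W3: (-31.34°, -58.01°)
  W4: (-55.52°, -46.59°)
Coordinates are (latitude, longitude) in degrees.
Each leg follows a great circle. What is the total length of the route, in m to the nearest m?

25360 m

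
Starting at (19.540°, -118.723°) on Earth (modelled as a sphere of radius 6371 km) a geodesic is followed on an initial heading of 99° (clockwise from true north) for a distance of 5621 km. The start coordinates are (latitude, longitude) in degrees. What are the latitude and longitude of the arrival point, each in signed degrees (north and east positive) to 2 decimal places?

5.66°, -68.69°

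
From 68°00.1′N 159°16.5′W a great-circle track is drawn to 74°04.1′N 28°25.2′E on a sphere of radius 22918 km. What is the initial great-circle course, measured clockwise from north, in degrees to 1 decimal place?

With φ₁ = 1.1869, φ₂ = 1.2927, Δλ = -3.0073 rad, the forward-azimuth formula gives
θ = atan2( sin Δλ cos φ₂ , cos φ₁ sin φ₂ − sin φ₁ cos φ₂ cos Δλ ) = atan2(-0.0368, 0.6124) = -3.43°.
Adding 360° brings this into [0°, 360°): 356.6°.

356.6°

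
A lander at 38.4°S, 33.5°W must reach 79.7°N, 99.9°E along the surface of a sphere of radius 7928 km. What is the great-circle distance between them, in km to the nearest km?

Let φ₁ = -0.6702 rad, φ₂ = 1.3910 rad, and Δλ = 2.3283 rad.
cos c = sin φ₁ sin φ₂ + cos φ₁ cos φ₂ cos Δλ = (-0.6211)(0.9839) + (0.7837)(0.1788)(-0.6871) = -0.70742,
so c = arccos(-0.70742) = 2.35663 rad.
Distance = R·c = 7928 × 2.3566 ≈ 18683 km.

18683 km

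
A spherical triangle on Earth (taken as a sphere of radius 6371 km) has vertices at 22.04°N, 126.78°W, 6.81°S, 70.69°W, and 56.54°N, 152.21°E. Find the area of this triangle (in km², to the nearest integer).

25234893 km²

Side lengths (central angles): a = 2.0944, b = 1.1670, c = 1.0827 rad; semiperimeter s = 2.1720.
By l'Huilier's theorem, tan(E/4) = √[tan(s/2) tan((s−a)/2) tan((s−b)/2) tan((s−c)/2)], giving spherical excess E = 0.6217 rad.
Area = E·R² = 0.6217 × (6371)² ≈ 25234893 km².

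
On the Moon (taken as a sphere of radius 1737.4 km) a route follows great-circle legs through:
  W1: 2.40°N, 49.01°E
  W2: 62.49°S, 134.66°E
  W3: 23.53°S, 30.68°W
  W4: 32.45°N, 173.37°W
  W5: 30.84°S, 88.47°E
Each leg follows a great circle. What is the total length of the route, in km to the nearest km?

Leg W1→W2: central angle 1.5729 rad, distance 2732.8 km.
Leg W2→W3: central angle 1.6264 rad, distance 2825.8 km.
Leg W3→W4: central angle 2.5492 rad, distance 4428.9 km.
Leg W4→W5: central angle 1.9583 rad, distance 3402.4 km.
Total: 2732.8 + 2825.8 + 4428.9 + 3402.4 ≈ 13390 km.

13390 km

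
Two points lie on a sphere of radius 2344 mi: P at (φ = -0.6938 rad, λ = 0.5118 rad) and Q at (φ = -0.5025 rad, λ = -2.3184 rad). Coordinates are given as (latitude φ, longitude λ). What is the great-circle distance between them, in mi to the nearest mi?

In radians: φ₁ = -0.6938, φ₂ = -0.5025, Δλ = -162.159° = -2.8302 rad.
cos c = sin φ₁ sin φ₂ + cos φ₁ cos φ₂ cos Δλ = (-0.6395)(-0.4816) + (0.7688)(0.8764)(-0.9519) = -0.33340,
so c = arccos(-0.33340) = 1.91070 rad.
Distance = R·c = 2344 × 1.9107 ≈ 4479 mi.

4479 mi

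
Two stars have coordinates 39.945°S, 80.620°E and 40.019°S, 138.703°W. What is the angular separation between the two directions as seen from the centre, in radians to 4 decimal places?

1.6121 rad

With latitudes φ₁ = -39.945°, φ₂ = -40.019° and longitude difference Δλ = 140.677°:
cos c = sin φ₁ sin φ₂ + cos φ₁ cos φ₂ cos Δλ = (-0.6421)(-0.6430) + (0.7667)(0.7658)(-0.7736) = -0.04133,
so c = arccos(-0.04133) = 1.61214 rad.
So the angular separation is 1.6121 rad.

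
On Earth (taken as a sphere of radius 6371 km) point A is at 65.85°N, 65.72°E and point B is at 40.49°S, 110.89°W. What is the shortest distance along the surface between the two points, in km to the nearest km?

17187 km

In radians: φ₁ = 1.1493, φ₂ = -0.7067, Δλ = -176.610° = -3.0824 rad.
Haversine: a = sin²(Δφ/2) + cos φ₁ cos φ₂ sin²(Δλ/2) = 0.6407 + (0.4091)(0.7605)(0.9991) = 0.95155.
Central angle c = 2·arcsin(√a) = 2.69771 rad.
Distance = R·c = 6371 × 2.6977 ≈ 17187 km.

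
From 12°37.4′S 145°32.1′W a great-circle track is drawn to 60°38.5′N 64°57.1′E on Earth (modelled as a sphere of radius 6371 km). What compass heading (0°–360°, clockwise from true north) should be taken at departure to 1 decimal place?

With φ₁ = -0.2203, φ₂ = 1.0584, Δλ = -2.6095 rad, the forward-azimuth formula gives
θ = atan2( sin Δλ cos φ₂ , cos φ₁ sin φ₂ − sin φ₁ cos φ₂ cos Δλ ) = atan2(-0.2487, 0.7582) = -18.16°.
Adding 360° brings this into [0°, 360°): 341.8°.

341.8°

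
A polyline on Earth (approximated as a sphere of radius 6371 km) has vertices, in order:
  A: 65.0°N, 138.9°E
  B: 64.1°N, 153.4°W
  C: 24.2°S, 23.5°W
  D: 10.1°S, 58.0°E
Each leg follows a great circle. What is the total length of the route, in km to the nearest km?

Leg A→B: central angle 0.4836 rad, distance 3081.1 km.
Leg B→C: central angle 2.2450 rad, distance 14303.2 km.
Leg C→D: central angle 1.3647 rad, distance 8694.7 km.
Total: 3081.1 + 14303.2 + 8694.7 ≈ 26079 km.

26079 km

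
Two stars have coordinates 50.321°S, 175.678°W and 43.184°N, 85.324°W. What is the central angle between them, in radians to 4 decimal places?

Let φ₁ = -0.8783 rad, φ₂ = 0.7537 rad, and Δλ = 1.5770 rad.
cos c = sin φ₁ sin φ₂ + cos φ₁ cos φ₂ cos Δλ = (-0.7696)(0.6843) + (0.6385)(0.7292)(-0.0062) = -0.52957,
so c = arccos(-0.52957) = 2.12889 rad.
So the angular separation is 2.1289 rad.

2.1289 rad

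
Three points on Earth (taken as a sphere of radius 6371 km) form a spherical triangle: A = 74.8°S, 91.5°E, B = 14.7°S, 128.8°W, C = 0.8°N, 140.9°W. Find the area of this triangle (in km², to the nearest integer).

11108759 km²

Side lengths (central angles): a = 0.3418, b = 1.7451, c = 1.5193 rad; semiperimeter s = 1.8031.
By l'Huilier's theorem, tan(E/4) = √[tan(s/2) tan((s−a)/2) tan((s−b)/2) tan((s−c)/2)], giving spherical excess E = 0.2737 rad.
Area = E·R² = 0.2737 × (6371)² ≈ 11108759 km².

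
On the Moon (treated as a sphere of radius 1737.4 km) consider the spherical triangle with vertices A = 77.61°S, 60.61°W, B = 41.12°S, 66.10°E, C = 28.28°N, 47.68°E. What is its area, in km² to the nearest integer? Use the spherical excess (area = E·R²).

Side lengths (central angles): a = 1.2473, b = 2.1200, c = 0.9936 rad; semiperimeter s = 2.1805.
By l'Huilier's theorem, tan(E/4) = √[tan(s/2) tan((s−a)/2) tan((s−b)/2) tan((s−c)/2)], giving spherical excess E = 0.5578 rad.
Area = E·R² = 0.5578 × (1737.4)² ≈ 1683608 km².

1683608 km²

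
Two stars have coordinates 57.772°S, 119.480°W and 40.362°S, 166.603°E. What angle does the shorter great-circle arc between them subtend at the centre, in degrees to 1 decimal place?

With latitudes φ₁ = -57.772°, φ₂ = -40.362° and longitude difference Δλ = -73.917°:
Haversine: a = sin²(Δφ/2) + cos φ₁ cos φ₂ sin²(Δλ/2) = 0.0229 + (0.5333)(0.7620)(0.3615) = 0.16980.
Central angle c = 2·arcsin(√a) = 0.84943 rad.
So the angular separation is 48.7°.

48.7°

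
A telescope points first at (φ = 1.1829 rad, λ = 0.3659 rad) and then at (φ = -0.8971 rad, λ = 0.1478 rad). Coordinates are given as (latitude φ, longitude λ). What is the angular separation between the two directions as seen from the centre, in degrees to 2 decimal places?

119.54°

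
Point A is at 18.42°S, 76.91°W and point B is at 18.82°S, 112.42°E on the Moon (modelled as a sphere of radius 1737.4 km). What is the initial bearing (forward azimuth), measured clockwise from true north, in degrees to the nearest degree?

194°

Δλ = -170.670° = -2.9788 rad.
y = sin Δλ · cos φ₂ = (-0.1621)(0.9465) = -0.1535
x = cos φ₁ sin φ₂ − sin φ₁ cos φ₂ cos Δλ = (0.9488)(-0.3226) − (-0.3160)(0.9465)(-0.9868) = -0.6012
θ = atan2(y, x) = -165.68°; adding 360° gives 194°.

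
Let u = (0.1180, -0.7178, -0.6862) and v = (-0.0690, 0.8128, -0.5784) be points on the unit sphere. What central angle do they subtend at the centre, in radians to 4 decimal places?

1.7667 rad

u·v = -0.1947; |u| = 1.0000, |v| = 1.0000.
cos θ = (u·v)/(|u||v|) = -0.1947, so θ = 1.7667 rad.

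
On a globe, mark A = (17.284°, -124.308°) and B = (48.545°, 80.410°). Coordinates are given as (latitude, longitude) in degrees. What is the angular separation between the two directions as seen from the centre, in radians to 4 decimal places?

With latitudes φ₁ = 17.284°, φ₂ = 48.545° and longitude difference Δλ = -155.282°:
cos c = sin φ₁ sin φ₂ + cos φ₁ cos φ₂ cos Δλ = (0.2971)(0.7495) + (0.9548)(0.6620)(-0.9084) = -0.35154,
so c = arccos(-0.35154) = 1.93002 rad.
So the angular separation is 1.9300 rad.

1.9300 rad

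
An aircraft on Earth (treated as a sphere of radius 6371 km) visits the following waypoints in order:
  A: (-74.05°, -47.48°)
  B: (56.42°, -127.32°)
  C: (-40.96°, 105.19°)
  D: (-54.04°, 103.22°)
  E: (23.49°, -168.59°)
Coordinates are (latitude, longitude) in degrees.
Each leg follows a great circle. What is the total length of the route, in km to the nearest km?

45016 km

Leg A→B: central angle 2.4563 rad, distance 15649.0 km.
Leg B→C: central angle 2.4987 rad, distance 15919.0 km.
Leg C→D: central angle 0.2294 rad, distance 1461.8 km.
Leg D→E: central angle 1.8814 rad, distance 11986.3 km.
Total: 15649.0 + 15919.0 + 1461.8 + 11986.3 ≈ 45016 km.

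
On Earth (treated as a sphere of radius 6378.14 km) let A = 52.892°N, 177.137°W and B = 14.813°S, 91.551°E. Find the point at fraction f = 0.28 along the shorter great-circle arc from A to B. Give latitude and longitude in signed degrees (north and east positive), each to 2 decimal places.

41.21°, 143.64°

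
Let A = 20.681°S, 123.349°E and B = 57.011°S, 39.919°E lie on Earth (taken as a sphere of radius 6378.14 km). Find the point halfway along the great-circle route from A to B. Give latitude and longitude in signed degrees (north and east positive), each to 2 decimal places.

The central angle between A and B is δ = 1.2084 rad.
With f = 0.5, the slerp weights are sin((1−f)δ)/sin δ = 0.6076 and sin(fδ)/sin δ = 0.6076.
Weighted sum of the unit vectors: (0.6076)·(-0.5143,0.7815,-0.3532) + (0.6076)·(0.4176,0.3494,-0.8388) = (-0.0588, 0.6871, -0.7242).
Converting back: φ = atan2(z, √(x²+y²)) = -46.40°, λ = atan2(y, x) = 94.89°.

-46.40°, 94.89°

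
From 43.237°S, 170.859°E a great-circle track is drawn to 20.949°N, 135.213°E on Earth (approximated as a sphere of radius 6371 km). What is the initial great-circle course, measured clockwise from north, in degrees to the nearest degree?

325°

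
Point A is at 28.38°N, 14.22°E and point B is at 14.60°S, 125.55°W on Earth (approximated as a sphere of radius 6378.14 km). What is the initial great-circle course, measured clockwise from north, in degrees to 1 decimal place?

With φ₁ = 0.4953, φ₂ = -0.2548, Δλ = -2.4394 rad, the forward-azimuth formula gives
θ = atan2( sin Δλ cos φ₂ , cos φ₁ sin φ₂ − sin φ₁ cos φ₂ cos Δλ ) = atan2(-0.6250, 0.1294) = -78.30°.
Adding 360° brings this into [0°, 360°): 281.7°.

281.7°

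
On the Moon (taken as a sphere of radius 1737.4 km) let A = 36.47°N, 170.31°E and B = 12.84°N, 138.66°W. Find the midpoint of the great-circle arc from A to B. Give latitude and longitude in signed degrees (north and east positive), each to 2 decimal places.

The central angle between A and B is δ = 0.8954 rad.
With f = 0.5, the slerp weights are sin((1−f)δ)/sin δ = 0.5547 and sin(fδ)/sin δ = 0.5547.
Weighted sum of the unit vectors: (0.5547)·(-0.7927,0.1354,0.5944) + (0.5547)·(-0.7320,-0.6440,0.2222) = (-0.8457, -0.2821, 0.4530).
Converting back: φ = atan2(z, √(x²+y²)) = 26.93°, λ = atan2(y, x) = -161.55°.

26.93°, -161.55°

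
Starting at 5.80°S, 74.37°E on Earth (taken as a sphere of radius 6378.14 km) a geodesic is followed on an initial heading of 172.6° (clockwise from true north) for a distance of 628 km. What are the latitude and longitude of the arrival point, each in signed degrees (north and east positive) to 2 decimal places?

Angular distance δ = d/R = 628/6378.14 = 0.09846 rad; initial bearing θ = 3.0124 rad.
sin φ₂ = sin φ₁ cos δ + cos φ₁ sin δ cos θ = (-0.1011)(0.9952) + (0.9949)(0.0983)(-0.9917) = -0.1976, so φ₂ = -11.39°.
Δλ = atan2(sin θ sin δ cos φ₁, cos δ − sin φ₁ sin φ₂) = atan2(0.0126, 0.9752) = 0.740°.
λ₂ = 74.370° + 0.740° = 75.11°.

-11.39°, 75.11°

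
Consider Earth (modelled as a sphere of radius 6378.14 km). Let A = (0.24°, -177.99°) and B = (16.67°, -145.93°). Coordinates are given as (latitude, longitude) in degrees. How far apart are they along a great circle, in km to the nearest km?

3963 km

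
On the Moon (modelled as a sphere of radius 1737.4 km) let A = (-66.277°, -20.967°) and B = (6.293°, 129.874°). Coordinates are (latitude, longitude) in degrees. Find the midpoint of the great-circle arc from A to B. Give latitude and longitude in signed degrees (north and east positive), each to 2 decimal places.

The central angle between A and B is δ = 2.0371 rad.
With f = 0.5, the slerp weights are sin((1−f)δ)/sin δ = 0.9531 and sin(fδ)/sin δ = 0.9531.
Weighted sum of the unit vectors: (0.9531)·(0.3757,-0.1440,-0.9155) + (0.9531)·(-0.6372,0.7628,0.1096) = (-0.2493, 0.5898, -0.7681).
Converting back: φ = atan2(z, √(x²+y²)) = -50.18°, λ = atan2(y, x) = 112.91°.

-50.18°, 112.91°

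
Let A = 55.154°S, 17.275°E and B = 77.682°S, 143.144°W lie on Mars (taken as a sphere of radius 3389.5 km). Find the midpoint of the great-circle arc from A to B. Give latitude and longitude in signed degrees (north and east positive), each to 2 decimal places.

The central angle between A and B is δ = 0.8135 rad.
With f = 0.5, the slerp weights are sin((1−f)δ)/sin δ = 0.5444 and sin(fδ)/sin δ = 0.5444.
Weighted sum of the unit vectors: (0.5444)·(0.5456,0.1697,-0.8207) + (0.5444)·(-0.1707,-0.1280,-0.9770) = (0.2041, 0.0227, -0.9787).
Converting back: φ = atan2(z, √(x²+y²)) = -78.15°, λ = atan2(y, x) = 6.35°.

-78.15°, 6.35°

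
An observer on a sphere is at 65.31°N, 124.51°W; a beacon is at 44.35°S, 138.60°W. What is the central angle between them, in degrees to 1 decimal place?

110.2°

Let φ₁ = 1.1399 rad, φ₂ = -0.7741 rad, and Δλ = -0.2459 rad.
cos c = sin φ₁ sin φ₂ + cos φ₁ cos φ₂ cos Δλ = (0.9086)(-0.6990) + (0.4177)(0.7151)(0.9699) = -0.34542,
so c = arccos(-0.34542) = 1.92349 rad.
So the angular separation is 110.2°.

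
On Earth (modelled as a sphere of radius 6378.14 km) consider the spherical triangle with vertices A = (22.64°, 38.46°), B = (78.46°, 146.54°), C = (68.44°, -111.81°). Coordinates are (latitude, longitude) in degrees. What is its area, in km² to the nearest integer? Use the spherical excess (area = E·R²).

12594686 km²

Side lengths (central angles): a = 0.4592, b = 1.5073, c = 1.2452 rad; semiperimeter s = 1.6059.
By l'Huilier's theorem, tan(E/4) = √[tan(s/2) tan((s−a)/2) tan((s−b)/2) tan((s−c)/2)], giving spherical excess E = 0.3096 rad.
Area = E·R² = 0.3096 × (6378.14)² ≈ 12594686 km².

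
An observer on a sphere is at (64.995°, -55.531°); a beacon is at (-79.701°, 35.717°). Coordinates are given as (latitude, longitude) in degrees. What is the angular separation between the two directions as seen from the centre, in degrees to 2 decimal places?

With latitudes φ₁ = 64.995°, φ₂ = -79.701° and longitude difference Δλ = 91.248°:
cos c = sin φ₁ sin φ₂ + cos φ₁ cos φ₂ cos Δλ = (0.9063)(-0.9839) + (0.4227)(0.1788)(-0.0218) = -0.89332,
so c = arccos(-0.89332) = 2.67546 rad.
So the angular separation is 153.29°.

153.29°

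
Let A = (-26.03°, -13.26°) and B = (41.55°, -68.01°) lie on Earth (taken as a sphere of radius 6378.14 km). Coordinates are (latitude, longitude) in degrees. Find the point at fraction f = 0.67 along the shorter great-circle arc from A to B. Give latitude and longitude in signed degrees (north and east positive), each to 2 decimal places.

The central angle between A and B is δ = 1.4736 rad.
With f = 0.67, the slerp weights are sin((1−f)δ)/sin δ = 0.4696 and sin(fδ)/sin δ = 0.8385.
Weighted sum of the unit vectors: (0.4696)·(0.8746,-0.2061,-0.4388) + (0.8385)·(0.2802,-0.6939,0.6633) = (0.6457, -0.6786, 0.3501).
Converting back: φ = atan2(z, √(x²+y²)) = 20.49°, λ = atan2(y, x) = -46.43°.

20.49°, -46.43°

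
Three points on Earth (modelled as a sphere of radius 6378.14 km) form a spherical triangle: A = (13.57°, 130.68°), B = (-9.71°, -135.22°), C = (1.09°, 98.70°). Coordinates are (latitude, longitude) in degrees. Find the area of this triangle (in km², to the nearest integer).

Side lengths (central angles): a = 2.1939, b = 0.5937, c = 1.6791 rad; semiperimeter s = 2.2334.
By l'Huilier's theorem, tan(E/4) = √[tan(s/2) tan((s−a)/2) tan((s−b)/2) tan((s−c)/2)], giving spherical excess E = 0.4420 rad.
Area = E·R² = 0.4420 × (6378.14)² ≈ 17982236 km².

17982236 km²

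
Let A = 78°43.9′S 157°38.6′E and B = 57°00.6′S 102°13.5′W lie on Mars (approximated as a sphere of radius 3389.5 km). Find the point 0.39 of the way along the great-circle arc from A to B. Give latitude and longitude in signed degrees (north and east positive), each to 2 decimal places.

Central angle δ = 0.6370 rad. Interpolating on the sphere with fraction f = 0.39:
P = [sin((1−f)δ)·A + sin(fδ)·B] / sin δ = 0.6370·A + 0.4134·B in Cartesian coordinates,
giving P = (-0.1628, -0.1726, -0.9714), i.e. latitude -76.27°, longitude -133.31°.

-76.27°, -133.31°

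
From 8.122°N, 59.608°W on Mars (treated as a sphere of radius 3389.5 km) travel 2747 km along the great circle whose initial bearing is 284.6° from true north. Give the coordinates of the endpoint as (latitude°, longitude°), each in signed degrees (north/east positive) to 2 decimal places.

Angular distance δ = d/R = 2747/3389.5 = 0.81044 rad; initial bearing θ = 4.9672 rad.
sin φ₂ = sin φ₁ cos δ + cos φ₁ sin δ cos θ = (0.1413)(0.6892) + (0.9900)(0.7246)(0.2521) = 0.2782, so φ₂ = 16.15°.
Δλ = atan2(sin θ sin δ cos φ₁, cos δ − sin φ₁ sin φ₂) = atan2(-0.6942, 0.6499) = -46.887°.
λ₂ = -59.608° − 46.887° = -106.50°.

16.15°, -106.50°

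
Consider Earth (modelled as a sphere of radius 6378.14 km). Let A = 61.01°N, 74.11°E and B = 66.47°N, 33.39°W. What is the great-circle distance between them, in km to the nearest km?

4669 km

Let φ₁ = 1.0648 rad, φ₂ = 1.1601 rad, and Δλ = -1.8762 rad.
cos c = sin φ₁ sin φ₂ + cos φ₁ cos φ₂ cos Δλ = (0.8747)(0.9169) + (0.4847)(0.3992)(-0.3007) = 0.74379,
so c = arccos(0.74379) = 0.73207 rad.
Distance = R·c = 6378.14 × 0.7321 ≈ 4669 km.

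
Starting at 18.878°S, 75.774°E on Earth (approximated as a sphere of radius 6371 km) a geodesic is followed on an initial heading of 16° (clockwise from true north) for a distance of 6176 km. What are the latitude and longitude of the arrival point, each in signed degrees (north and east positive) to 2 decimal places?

34.53°, 91.79°

Angular distance δ = d/R = 6176/6371 = 0.96939 rad; initial bearing θ = 0.2793 rad.
sin φ₂ = sin φ₁ cos δ + cos φ₁ sin δ cos θ = (-0.3236)(0.5658) + (0.9462)(0.8245)(0.9613) = 0.5669, so φ₂ = 34.53°.
Δλ = atan2(sin θ sin δ cos φ₁, cos δ − sin φ₁ sin φ₂) = atan2(0.2150, 0.7492) = 16.015°.
λ₂ = 75.774° + 16.015° = 91.79°.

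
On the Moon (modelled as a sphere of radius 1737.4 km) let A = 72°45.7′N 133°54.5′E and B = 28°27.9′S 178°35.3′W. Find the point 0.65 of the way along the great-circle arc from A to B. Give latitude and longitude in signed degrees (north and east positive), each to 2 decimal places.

7.90°, 173.43°

The central angle between A and B is δ = 1.8538 rad.
With f = 0.65, the slerp weights are sin((1−f)δ)/sin δ = 0.6293 and sin(fδ)/sin δ = 0.9725.
Weighted sum of the unit vectors: (0.6293)·(-0.2055,0.2135,0.9551) + (0.9725)·(-0.8788,-0.0217,-0.4766) = (-0.9840, 0.1133, 0.1375).
Converting back: φ = atan2(z, √(x²+y²)) = 7.90°, λ = atan2(y, x) = 173.43°.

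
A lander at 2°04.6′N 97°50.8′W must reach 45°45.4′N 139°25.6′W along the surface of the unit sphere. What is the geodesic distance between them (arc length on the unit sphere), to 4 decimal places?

0.9914

Let φ₁ = 0.0362 rad, φ₂ = 0.7986 rad, and Δλ = -0.7257 rad.
cos c = sin φ₁ sin φ₂ + cos φ₁ cos φ₂ cos Δλ = (0.0362)(0.7164) + (0.9993)(0.6977)(0.7480) = 0.54752,
so c = arccos(0.54752) = 0.99140 rad.
On the unit sphere the arc length equals the central angle: 0.9914.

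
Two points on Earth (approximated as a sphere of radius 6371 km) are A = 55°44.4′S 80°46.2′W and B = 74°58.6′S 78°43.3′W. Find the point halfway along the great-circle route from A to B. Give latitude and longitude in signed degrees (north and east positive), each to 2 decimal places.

Central angle δ = 0.3360 rad. Interpolating on the sphere with fraction f = 0.5:
P = [sin((1−f)δ)·A + sin(fδ)·B] / sin δ = 0.5071·A + 0.5071·B in Cartesian coordinates,
giving P = (0.0715, -0.4107, -0.9090), i.e. latitude -65.36°, longitude -80.12°.

-65.36°, -80.12°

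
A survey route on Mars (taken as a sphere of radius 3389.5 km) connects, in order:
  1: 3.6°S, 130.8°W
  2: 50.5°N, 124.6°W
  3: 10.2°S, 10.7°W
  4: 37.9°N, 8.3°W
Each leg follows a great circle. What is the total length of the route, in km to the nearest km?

12748 km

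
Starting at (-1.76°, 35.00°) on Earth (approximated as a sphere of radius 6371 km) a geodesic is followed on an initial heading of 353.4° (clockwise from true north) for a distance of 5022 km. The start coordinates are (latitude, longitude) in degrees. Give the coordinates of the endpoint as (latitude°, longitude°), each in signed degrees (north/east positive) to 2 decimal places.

Angular distance δ = d/R = 5022/6371 = 0.78826 rad; initial bearing θ = 6.1680 rad.
sin φ₂ = sin φ₁ cos δ + cos φ₁ sin δ cos θ = (-0.0307)(0.7051) + (0.9995)(0.7091)(0.9934) = 0.6824, so φ₂ = 43.03°.
Δλ = atan2(sin θ sin δ cos φ₁, cos δ − sin φ₁ sin φ₂) = atan2(-0.0815, 0.7260) = -6.402°.
λ₂ = 35.000° − 6.402° = 28.60°.

43.03°, 28.60°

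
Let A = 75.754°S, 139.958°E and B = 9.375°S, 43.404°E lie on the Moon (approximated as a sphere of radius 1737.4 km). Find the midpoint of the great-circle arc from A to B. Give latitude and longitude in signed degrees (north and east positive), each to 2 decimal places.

The central angle between A and B is δ = 1.4403 rad.
With f = 0.5, the slerp weights are sin((1−f)δ)/sin δ = 0.6651 and sin(fδ)/sin δ = 0.6651.
Weighted sum of the unit vectors: (0.6651)·(-0.1884,0.1583,-0.9692) + (0.6651)·(0.7168,0.6780,-0.1629) = (0.3515, 0.5562, -0.7530).
Converting back: φ = atan2(z, √(x²+y²)) = -48.85°, λ = atan2(y, x) = 57.71°.

-48.85°, 57.71°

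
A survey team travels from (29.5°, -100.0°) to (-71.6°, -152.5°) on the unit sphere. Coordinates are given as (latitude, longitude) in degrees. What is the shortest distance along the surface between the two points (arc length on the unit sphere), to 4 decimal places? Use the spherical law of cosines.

With latitudes φ₁ = 29.500°, φ₂ = -71.600° and longitude difference Δλ = -52.500°:
cos c = sin φ₁ sin φ₂ + cos φ₁ cos φ₂ cos Δλ = (0.4924)(-0.9489) + (0.8704)(0.3156)(0.6088) = -0.30001,
so c = arccos(-0.30001) = 1.87549 rad.
On the unit sphere the arc length equals the central angle: 1.8755.

1.8755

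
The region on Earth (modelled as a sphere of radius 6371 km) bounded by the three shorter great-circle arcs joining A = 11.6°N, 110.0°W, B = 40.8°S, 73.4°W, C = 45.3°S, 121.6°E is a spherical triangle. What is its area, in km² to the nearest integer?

55952598 km²

Side lengths (central angles): a = 1.6207, b = 2.1784, c = 1.0884 rad; semiperimeter s = 2.4437.
By l'Huilier's theorem, tan(E/4) = √[tan(s/2) tan((s−a)/2) tan((s−b)/2) tan((s−c)/2)], giving spherical excess E = 1.3785 rad.
Area = E·R² = 1.3785 × (6371)² ≈ 55952598 km².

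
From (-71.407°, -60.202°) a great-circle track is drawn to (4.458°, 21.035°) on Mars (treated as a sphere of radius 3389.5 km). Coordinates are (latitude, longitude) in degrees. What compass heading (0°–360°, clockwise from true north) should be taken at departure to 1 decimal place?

80.3°

Δλ = 81.237° = 1.4179 rad.
y = sin Δλ · cos φ₂ = (0.9883)(0.9970) = 0.9853
x = cos φ₁ sin φ₂ − sin φ₁ cos φ₂ cos Δλ = (0.3188)(0.0777) − (-0.9478)(0.9970)(0.1523) = 0.1687
θ = atan2(y, x) = 80.28°, so the bearing is 80.3°.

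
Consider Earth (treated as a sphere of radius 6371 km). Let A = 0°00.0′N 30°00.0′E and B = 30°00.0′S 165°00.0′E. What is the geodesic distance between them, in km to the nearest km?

In radians: φ₁ = 0.0000, φ₂ = -0.5236, Δλ = 135.000° = 2.3562 rad.
cos c = sin φ₁ sin φ₂ + cos φ₁ cos φ₂ cos Δλ = (0.0000)(-0.5000) + (1.0000)(0.8660)(-0.7071) = -0.61237,
so c = arccos(-0.61237) = 2.22985 rad.
Distance = R·c = 6371 × 2.2299 ≈ 14206 km.

14206 km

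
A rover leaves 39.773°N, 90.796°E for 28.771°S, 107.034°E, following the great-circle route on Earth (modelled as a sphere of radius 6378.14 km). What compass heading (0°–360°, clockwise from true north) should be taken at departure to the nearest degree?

Δλ = 16.238° = 0.2834 rad.
y = sin Δλ · cos φ₂ = (0.2796)(0.8766) = 0.2451
x = cos φ₁ sin φ₂ − sin φ₁ cos φ₂ cos Δλ = (0.7686)(-0.4813) − (0.6397)(0.8766)(0.9601) = -0.9083
θ = atan2(y, x) = 164.90°, so the bearing is 165°.

165°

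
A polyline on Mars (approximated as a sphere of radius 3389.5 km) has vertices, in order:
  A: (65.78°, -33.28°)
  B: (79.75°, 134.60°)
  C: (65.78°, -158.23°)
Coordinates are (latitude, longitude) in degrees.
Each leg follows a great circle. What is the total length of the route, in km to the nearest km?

3344 km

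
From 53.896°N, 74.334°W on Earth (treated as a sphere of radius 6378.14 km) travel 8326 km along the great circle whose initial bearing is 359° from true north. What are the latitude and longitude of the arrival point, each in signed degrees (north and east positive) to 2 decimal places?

Angular distance δ = d/R = 8326/6378.14 = 1.30540 rad; initial bearing θ = 6.2657 rad.
sin φ₂ = sin φ₁ cos δ + cos φ₁ sin δ cos θ = (0.8079)(0.2623) + (0.5893)(0.9650)(0.9998) = 0.7805, so φ₂ = 51.30°.
Δλ = atan2(sin θ sin δ cos φ₁, cos δ − sin φ₁ sin φ₂) = atan2(-0.0099, -0.3683) = -178.456°.
λ₂ = -74.334° − 178.456° = -252.79° → 107.21° after wrapping to (−180°, 180°].

51.30°, 107.21°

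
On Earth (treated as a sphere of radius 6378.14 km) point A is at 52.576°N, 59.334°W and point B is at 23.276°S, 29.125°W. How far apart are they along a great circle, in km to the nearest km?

8938 km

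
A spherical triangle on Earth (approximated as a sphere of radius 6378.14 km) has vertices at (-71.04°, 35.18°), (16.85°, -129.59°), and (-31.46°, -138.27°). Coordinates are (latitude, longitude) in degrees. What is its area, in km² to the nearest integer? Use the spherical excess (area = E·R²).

10477401 km²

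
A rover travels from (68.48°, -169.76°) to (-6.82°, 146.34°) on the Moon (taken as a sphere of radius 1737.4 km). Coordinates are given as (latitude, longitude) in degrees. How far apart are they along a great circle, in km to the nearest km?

Let φ₁ = 1.1952 rad, φ₂ = -0.1190 rad, and Δλ = -0.7662 rad.
Haversine: a = sin²(Δφ/2) + cos φ₁ cos φ₂ sin²(Δλ/2) = 0.3731 + (0.3668)(0.9929)(0.1397) = 0.42401.
Central angle c = 2·arcsin(√a) = 1.41823 rad.
Distance = R·c = 1737.4 × 1.4182 ≈ 2464 km.

2464 km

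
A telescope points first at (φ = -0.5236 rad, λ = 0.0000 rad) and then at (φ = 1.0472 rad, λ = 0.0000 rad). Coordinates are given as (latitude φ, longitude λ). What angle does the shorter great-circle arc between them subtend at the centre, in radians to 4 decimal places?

1.5708 rad

Let φ₁ = -0.5236 rad, φ₂ = 1.0472 rad, and Δλ = 0.0000 rad.
Haversine: a = sin²(Δφ/2) + cos φ₁ cos φ₂ sin²(Δλ/2) = 0.5000 + (0.8660)(0.5000)(0.0000) = 0.50000.
Central angle c = 2·arcsin(√a) = 1.57080 rad.
So the angular separation is 1.5708 rad.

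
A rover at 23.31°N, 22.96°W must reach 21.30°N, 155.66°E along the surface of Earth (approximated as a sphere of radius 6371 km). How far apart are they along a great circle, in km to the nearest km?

15052 km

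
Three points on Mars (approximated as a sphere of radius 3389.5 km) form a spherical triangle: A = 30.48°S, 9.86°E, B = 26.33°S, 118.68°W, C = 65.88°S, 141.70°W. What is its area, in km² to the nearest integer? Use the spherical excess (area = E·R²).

Side lengths (central angles): a = 0.7349, b = 1.4169, c = 1.8300 rad; semiperimeter s = 1.9909.
By l'Huilier's theorem, tan(E/4) = √[tan(s/2) tan((s−a)/2) tan((s−b)/2) tan((s−c)/2)], giving spherical excess E = 0.6472 rad.
Area = E·R² = 0.6472 × (3389.5)² ≈ 7435320 km².

7435320 km²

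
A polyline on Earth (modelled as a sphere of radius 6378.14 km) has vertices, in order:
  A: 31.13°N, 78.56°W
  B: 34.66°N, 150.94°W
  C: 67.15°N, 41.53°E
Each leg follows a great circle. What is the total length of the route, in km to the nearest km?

15281 km

Leg A→B: central angle 1.0389 rad, distance 6626.5 km.
Leg B→C: central angle 1.3570 rad, distance 8654.9 km.
Total: 6626.5 + 8654.9 ≈ 15281 km.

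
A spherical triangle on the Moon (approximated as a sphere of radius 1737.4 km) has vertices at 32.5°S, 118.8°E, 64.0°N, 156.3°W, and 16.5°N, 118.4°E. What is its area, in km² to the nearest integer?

1329225 km²

Side lengths (central angles): a = 1.2769, b = 0.8552, c = 2.0376 rad; semiperimeter s = 2.0849.
By l'Huilier's theorem, tan(E/4) = √[tan(s/2) tan((s−a)/2) tan((s−b)/2) tan((s−c)/2)], giving spherical excess E = 0.4404 rad.
Area = E·R² = 0.4404 × (1737.4)² ≈ 1329225 km².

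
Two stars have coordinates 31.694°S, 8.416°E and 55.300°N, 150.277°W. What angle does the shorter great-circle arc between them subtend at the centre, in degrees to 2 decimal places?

In radians: φ₁ = -0.5532, φ₂ = 0.9652, Δλ = -158.693° = -2.7697 rad.
Haversine: a = sin²(Δφ/2) + cos φ₁ cos φ₂ sin²(Δλ/2) = 0.4738 + (0.8509)(0.5693)(0.9658) = 0.94161.
Central angle c = 2·arcsin(√a) = 2.65346 rad.
So the angular separation is 152.03°.

152.03°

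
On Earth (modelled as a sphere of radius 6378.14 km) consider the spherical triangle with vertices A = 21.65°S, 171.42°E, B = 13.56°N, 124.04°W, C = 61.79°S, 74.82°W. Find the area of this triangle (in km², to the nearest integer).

44564837 km²

Side lengths (central angles): a = 1.4771, b = 1.4222, c = 1.2641 rad; semiperimeter s = 2.0817.
By l'Huilier's theorem, tan(E/4) = √[tan(s/2) tan((s−a)/2) tan((s−b)/2) tan((s−c)/2)], giving spherical excess E = 1.0955 rad.
Area = E·R² = 1.0955 × (6378.14)² ≈ 44564837 km².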